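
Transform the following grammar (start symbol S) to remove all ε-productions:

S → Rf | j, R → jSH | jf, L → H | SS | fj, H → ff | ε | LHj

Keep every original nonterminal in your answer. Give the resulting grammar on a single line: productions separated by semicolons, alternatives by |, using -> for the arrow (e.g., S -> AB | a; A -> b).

S -> j | Rf; H -> j | Hj | Lj | ff | LHj; L -> H | SS | fj; R -> jS | jf | jSH

Nullable set: {H, L}.
Drop H -> ε.
H -> LHj: L, H nullable, giving Hj | LHj | Lj | j.
L -> H: H nullable, giving H.
R -> jSH: H nullable, giving jS | jSH.
Unchanged (no nullable symbols): S -> Rf; S -> j; H -> ff; L -> SS; L -> fj; R -> jf.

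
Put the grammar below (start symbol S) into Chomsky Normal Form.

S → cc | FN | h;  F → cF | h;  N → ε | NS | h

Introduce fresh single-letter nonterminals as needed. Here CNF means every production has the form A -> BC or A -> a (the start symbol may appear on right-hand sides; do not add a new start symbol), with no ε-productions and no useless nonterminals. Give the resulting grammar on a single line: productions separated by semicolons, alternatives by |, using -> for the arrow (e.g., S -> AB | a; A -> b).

S -> h | AA | AF | FN; A -> c; F -> h | AF; N -> h | AA | AF | FN | NS

Nullable: {N}; after ε-elimination: S -> F | h | FN | cc; F -> h | cF; N -> S | h | NS.
After unit-elimination: S -> h | FN | cF | cc; F -> h | cF; N -> h | FN | NS | cF | cc.
TERM: introduce A -> c and substitute in every rule of length ≥2.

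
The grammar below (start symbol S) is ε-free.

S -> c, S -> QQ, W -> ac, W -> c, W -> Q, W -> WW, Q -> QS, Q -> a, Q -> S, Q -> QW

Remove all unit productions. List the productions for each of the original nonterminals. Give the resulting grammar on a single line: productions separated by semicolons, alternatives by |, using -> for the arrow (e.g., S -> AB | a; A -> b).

S -> c | QQ; Q -> a | c | QQ | QS | QW; W -> a | c | QQ | QS | QW | WW | ac

Unit productions: Q->S, W->Q.
Unit pairs (A ⇒* B via units): (Q,S), (W,Q), (W,S).
S: inherits non-unit rules of {S} → QQ | c.
Q: inherits non-unit rules of {Q, S} → QQ | QS | QW | a | c.
W: inherits non-unit rules of {Q, S, W} → QQ | QS | QW | WW | a | ac | c.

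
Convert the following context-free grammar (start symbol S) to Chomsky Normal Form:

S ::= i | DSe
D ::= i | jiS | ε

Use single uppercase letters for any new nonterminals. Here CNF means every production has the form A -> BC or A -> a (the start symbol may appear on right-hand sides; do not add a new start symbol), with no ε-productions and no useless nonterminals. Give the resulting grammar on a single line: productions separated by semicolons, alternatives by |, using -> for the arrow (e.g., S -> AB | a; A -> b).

Nullable: {D}; after ε-elimination: S -> i | Se | DSe; D -> i | jiS.
No unit productions to eliminate.
TERM: introduce C -> e, B -> i, A -> j and substitute in every rule of length ≥2.
BIN: D -> ABS becomes D -> AE, E -> BS; S -> DSC becomes S -> DF, F -> SC.

S -> i | DF | SC; A -> j; B -> i; C -> e; D -> i | AE; E -> BS; F -> SC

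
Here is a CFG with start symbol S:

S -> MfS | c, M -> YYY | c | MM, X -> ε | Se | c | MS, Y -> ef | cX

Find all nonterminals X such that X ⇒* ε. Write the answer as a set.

Directly nullable (have an ε-rule): {X}.
Not nullable: M, S, Y — each has a terminal in every rule's right-hand side or depends on a non-nullable symbol.

{X}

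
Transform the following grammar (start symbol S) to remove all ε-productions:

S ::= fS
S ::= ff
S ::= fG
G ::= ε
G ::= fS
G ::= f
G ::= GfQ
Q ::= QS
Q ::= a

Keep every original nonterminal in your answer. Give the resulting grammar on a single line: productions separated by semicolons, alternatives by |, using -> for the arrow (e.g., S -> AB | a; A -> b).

S -> f | fG | fS | ff; G -> f | fQ | fS | GfQ; Q -> a | QS

Nullable set: {G}.
S -> fG: G nullable, giving f | fG.
Drop G -> ε.
G -> GfQ: G nullable, giving GfQ | fQ.
Unchanged (no nullable symbols): S -> fS; S -> ff; G -> f; G -> fS; Q -> QS; Q -> a.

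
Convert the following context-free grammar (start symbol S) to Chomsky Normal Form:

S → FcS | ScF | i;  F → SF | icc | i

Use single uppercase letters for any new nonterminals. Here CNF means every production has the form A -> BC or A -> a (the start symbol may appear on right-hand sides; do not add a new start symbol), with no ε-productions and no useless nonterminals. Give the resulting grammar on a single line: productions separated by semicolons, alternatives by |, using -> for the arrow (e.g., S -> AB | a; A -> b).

No ε-productions.
No unit productions to eliminate.
TERM: introduce B -> c, A -> i and substitute in every rule of length ≥2.
BIN: F -> ABB becomes F -> AC, C -> BB; S -> FBS becomes S -> FD, D -> BS; S -> SBF becomes S -> SE, E -> BF.

S -> i | FD | SE; A -> i; B -> c; C -> BB; D -> BS; E -> BF; F -> i | AC | SF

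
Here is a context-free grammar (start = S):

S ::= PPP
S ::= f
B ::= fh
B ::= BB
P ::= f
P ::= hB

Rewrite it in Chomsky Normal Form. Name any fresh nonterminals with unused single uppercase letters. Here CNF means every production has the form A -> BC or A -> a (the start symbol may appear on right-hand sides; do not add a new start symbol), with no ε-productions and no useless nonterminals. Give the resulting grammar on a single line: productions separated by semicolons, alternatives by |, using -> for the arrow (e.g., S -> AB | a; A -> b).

S -> f | PD; A -> f; B -> AC | BB; C -> h; D -> PP; P -> f | CB

No ε-productions.
No unit productions to eliminate.
TERM: introduce A -> f, C -> h and substitute in every rule of length ≥2.
BIN: S -> PPP becomes S -> PD, D -> PP.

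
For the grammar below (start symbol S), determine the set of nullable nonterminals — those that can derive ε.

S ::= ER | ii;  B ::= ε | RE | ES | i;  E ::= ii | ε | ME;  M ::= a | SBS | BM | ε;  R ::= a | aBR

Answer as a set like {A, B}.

Directly nullable (have an ε-rule): {B, E, M}.
Not nullable: R, S — each has a terminal in every rule's right-hand side or depends on a non-nullable symbol.

{B, E, M}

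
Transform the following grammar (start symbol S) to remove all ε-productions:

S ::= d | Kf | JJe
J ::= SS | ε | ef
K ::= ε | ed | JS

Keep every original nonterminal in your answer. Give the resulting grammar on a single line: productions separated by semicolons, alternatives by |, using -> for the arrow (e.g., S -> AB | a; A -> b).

Nullable set: {J, K}.
S -> JJe: J, J nullable, giving JJe | Je | e.
S -> Kf: K nullable, giving Kf | f.
Drop J -> ε.
Drop K -> ε.
K -> JS: J nullable, giving JS | S.
Unchanged (no nullable symbols): S -> d; J -> SS; J -> ef; K -> ed.

S -> d | e | f | Je | Kf | JJe; J -> SS | ef; K -> S | JS | ed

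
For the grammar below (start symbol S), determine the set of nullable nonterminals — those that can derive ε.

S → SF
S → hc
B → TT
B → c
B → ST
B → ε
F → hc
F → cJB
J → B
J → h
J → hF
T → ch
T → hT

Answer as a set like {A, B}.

{B, J}

Directly nullable (have an ε-rule): {B}.
J is nullable via J -> B (every symbol on the right is already known nullable).
Not nullable: F, S, T — each has a terminal in every rule's right-hand side or depends on a non-nullable symbol.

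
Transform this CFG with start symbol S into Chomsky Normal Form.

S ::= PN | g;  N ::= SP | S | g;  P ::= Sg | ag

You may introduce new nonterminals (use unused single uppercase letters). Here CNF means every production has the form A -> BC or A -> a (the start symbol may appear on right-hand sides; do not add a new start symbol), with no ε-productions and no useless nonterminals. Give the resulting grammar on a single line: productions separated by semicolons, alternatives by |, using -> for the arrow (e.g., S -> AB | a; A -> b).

No ε-productions.
After unit-elimination: S -> g | PN; N -> g | PN | SP; P -> Sg | ag.
TERM: introduce B -> a, A -> g and substitute in every rule of length ≥2.

S -> g | PN; A -> g; B -> a; N -> g | PN | SP; P -> BA | SA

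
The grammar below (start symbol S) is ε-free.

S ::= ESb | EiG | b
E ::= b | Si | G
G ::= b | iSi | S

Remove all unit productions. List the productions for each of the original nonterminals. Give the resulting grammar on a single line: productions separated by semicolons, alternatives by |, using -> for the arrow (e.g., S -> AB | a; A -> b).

S -> b | ESb | EiG; E -> b | Si | ESb | EiG | iSi; G -> b | ESb | EiG | iSi

Unit productions: E->G, G->S.
Unit pairs (A ⇒* B via units): (E,G), (E,S), (G,S).
S: inherits non-unit rules of {S} → ESb | EiG | b.
E: inherits non-unit rules of {E, G, S} → ESb | EiG | Si | b | iSi.
G: inherits non-unit rules of {G, S} → ESb | EiG | b | iSi.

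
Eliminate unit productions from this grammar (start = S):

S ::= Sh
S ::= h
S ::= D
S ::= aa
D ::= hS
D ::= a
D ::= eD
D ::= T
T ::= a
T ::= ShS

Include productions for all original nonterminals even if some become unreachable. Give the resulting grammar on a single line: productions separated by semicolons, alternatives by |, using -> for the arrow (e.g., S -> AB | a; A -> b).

Unit productions: D->T, S->D.
Unit pairs (A ⇒* B via units): (D,T), (S,D), (S,T).
S: inherits non-unit rules of {D, S, T} → Sh | ShS | a | aa | eD | h | hS.
D: inherits non-unit rules of {D, T} → ShS | a | eD | hS.
T: inherits non-unit rules of {T} → ShS | a.

S -> a | h | Sh | aa | eD | hS | ShS; D -> a | eD | hS | ShS; T -> a | ShS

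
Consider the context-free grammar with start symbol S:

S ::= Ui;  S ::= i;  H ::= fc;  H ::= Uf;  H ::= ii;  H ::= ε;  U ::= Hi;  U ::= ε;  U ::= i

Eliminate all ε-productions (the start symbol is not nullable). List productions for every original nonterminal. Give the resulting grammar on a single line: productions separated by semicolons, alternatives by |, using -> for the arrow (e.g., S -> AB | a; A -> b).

Nullable set: {H, U}.
S -> Ui: U nullable, giving Ui | i.
Drop H -> ε.
H -> Uf: U nullable, giving Uf | f.
Drop U -> ε.
U -> Hi: H nullable, giving Hi | i.
Unchanged (no nullable symbols): S -> i; H -> fc; H -> ii; U -> i.

S -> i | Ui; H -> f | Uf | fc | ii; U -> i | Hi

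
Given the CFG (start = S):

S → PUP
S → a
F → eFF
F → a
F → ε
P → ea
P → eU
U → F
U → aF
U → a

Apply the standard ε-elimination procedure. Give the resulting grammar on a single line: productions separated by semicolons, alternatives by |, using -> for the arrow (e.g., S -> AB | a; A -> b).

Nullable set: {F, U}.
S -> PUP: U nullable, giving PP | PUP.
Drop F -> ε.
F -> eFF: F, F nullable, giving e | eF | eFF.
P -> eU: U nullable, giving e | eU.
U -> F: F nullable, giving F.
U -> aF: F nullable, giving a | aF.
Unchanged (no nullable symbols): S -> a; F -> a; P -> ea; U -> a.

S -> a | PP | PUP; F -> a | e | eF | eFF; P -> e | eU | ea; U -> F | a | aF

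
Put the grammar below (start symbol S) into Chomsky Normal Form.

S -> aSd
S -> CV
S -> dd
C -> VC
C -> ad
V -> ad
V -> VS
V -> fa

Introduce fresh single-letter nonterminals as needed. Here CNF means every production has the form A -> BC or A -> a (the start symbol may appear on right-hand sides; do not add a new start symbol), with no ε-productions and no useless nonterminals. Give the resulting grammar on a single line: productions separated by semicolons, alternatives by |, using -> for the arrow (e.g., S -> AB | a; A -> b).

S -> AE | BB | CV; A -> a; B -> d; C -> AB | VC; D -> f; E -> SB; V -> AB | DA | VS

No ε-productions.
No unit productions to eliminate.
TERM: introduce A -> a, B -> d, D -> f and substitute in every rule of length ≥2.
BIN: S -> ASB becomes S -> AE, E -> SB.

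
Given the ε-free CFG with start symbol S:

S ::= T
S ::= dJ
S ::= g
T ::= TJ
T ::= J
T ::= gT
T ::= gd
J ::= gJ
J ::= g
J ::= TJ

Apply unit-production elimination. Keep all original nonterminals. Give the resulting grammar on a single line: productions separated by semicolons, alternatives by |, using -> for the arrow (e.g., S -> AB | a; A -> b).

Unit productions: S->T, T->J.
Unit pairs (A ⇒* B via units): (S,J), (S,T), (T,J).
S: inherits non-unit rules of {J, S, T} → TJ | dJ | g | gJ | gT | gd.
J: inherits non-unit rules of {J} → TJ | g | gJ.
T: inherits non-unit rules of {J, T} → TJ | g | gJ | gT | gd.

S -> g | TJ | dJ | gJ | gT | gd; J -> g | TJ | gJ; T -> g | TJ | gJ | gT | gd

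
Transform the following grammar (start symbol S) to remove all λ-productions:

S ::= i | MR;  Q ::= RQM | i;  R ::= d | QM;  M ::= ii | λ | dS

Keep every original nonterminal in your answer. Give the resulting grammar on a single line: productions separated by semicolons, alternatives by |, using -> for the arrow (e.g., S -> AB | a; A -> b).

Nullable set: {M}.
S -> MR: M nullable, giving MR | R.
Drop M -> λ.
Q -> RQM: M nullable, giving RQ | RQM.
R -> QM: M nullable, giving Q | QM.
Unchanged (no nullable symbols): S -> i; M -> dS; M -> ii; Q -> i; R -> d.

S -> R | i | MR; M -> dS | ii; Q -> i | RQ | RQM; R -> Q | d | QM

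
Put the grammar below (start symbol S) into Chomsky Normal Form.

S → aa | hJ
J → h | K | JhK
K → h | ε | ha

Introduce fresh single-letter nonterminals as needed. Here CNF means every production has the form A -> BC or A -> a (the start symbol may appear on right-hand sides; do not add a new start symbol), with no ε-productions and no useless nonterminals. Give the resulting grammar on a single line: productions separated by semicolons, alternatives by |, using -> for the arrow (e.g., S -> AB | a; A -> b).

Nullable: {J, K}; after ε-elimination: S -> h | aa | hJ; J -> K | h | Jh | hK | JhK; K -> h | ha.
After unit-elimination: S -> h | aa | hJ; J -> h | Jh | hK | ha | JhK; K -> h | ha.
TERM: introduce B -> a, A -> h and substitute in every rule of length ≥2.
BIN: J -> JAK becomes J -> JC, C -> AK.

S -> h | AJ | BB; A -> h; B -> a; C -> AK; J -> h | AB | AK | JA | JC; K -> h | AB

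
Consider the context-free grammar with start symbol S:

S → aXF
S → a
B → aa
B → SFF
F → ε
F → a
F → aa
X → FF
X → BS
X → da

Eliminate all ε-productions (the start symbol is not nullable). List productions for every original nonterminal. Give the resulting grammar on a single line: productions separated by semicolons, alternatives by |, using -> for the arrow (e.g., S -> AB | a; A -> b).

S -> a | aF | aX | aXF; B -> S | SF | aa | SFF; F -> a | aa; X -> F | BS | FF | da

Nullable set: {F, X}.
S -> aXF: X, F nullable, giving a | aF | aX | aXF.
B -> SFF: F, F nullable, giving S | SF | SFF.
Drop F -> ε.
X -> FF: F, F nullable, giving F | FF.
Unchanged (no nullable symbols): S -> a; B -> aa; F -> a; F -> aa; X -> BS; X -> da.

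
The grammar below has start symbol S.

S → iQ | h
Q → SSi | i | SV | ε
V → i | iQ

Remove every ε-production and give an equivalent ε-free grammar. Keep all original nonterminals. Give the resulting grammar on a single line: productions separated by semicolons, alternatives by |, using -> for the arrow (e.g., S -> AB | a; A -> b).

Nullable set: {Q}.
S -> iQ: Q nullable, giving i | iQ.
Drop Q -> ε.
V -> iQ: Q nullable, giving i | iQ.
Unchanged (no nullable symbols): S -> h; Q -> SSi; Q -> SV; Q -> i; V -> i.

S -> h | i | iQ; Q -> i | SV | SSi; V -> i | iQ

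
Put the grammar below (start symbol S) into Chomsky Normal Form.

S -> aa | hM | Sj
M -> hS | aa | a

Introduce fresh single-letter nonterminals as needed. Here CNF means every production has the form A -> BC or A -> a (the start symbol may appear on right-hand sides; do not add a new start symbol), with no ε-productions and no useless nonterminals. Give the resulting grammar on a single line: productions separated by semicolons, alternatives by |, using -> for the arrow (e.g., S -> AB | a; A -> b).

No ε-productions.
No unit productions to eliminate.
TERM: introduce A -> a, B -> h, C -> j and substitute in every rule of length ≥2.

S -> AA | BM | SC; A -> a; B -> h; C -> j; M -> a | AA | BS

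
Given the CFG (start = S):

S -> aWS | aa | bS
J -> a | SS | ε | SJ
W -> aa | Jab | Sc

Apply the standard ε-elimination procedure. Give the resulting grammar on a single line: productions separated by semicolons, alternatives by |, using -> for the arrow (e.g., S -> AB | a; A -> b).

Nullable set: {J}.
Drop J -> ε.
J -> SJ: J nullable, giving S | SJ.
W -> Jab: J nullable, giving Jab | ab.
Unchanged (no nullable symbols): S -> aWS; S -> aa; S -> bS; J -> SS; J -> a; W -> Sc; W -> aa.

S -> aa | bS | aWS; J -> S | a | SJ | SS; W -> Sc | aa | ab | Jab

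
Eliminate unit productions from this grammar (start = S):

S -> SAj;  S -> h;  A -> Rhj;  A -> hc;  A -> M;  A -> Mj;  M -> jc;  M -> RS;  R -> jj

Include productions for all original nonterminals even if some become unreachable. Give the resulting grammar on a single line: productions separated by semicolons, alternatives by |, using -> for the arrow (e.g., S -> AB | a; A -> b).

Unit productions: A->M.
Unit pairs (A ⇒* B via units): (A,M).
S: inherits non-unit rules of {S} → SAj | h.
A: inherits non-unit rules of {A, M} → Mj | RS | Rhj | hc | jc.
M: inherits non-unit rules of {M} → RS | jc.
R: inherits non-unit rules of {R} → jj.

S -> h | SAj; A -> Mj | RS | hc | jc | Rhj; M -> RS | jc; R -> jj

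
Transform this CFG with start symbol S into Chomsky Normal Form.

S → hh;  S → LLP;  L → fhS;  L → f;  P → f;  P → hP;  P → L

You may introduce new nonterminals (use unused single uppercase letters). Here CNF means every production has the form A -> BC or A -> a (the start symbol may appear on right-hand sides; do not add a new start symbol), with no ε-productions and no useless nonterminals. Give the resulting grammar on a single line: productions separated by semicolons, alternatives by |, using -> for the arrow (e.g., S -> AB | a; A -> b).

S -> BB | LE; A -> f; B -> h; C -> BS; D -> BS; E -> LP; L -> f | AC; P -> f | AD | BP

No ε-productions.
After unit-elimination: S -> hh | LLP; L -> f | fhS; P -> f | hP | fhS.
TERM: introduce A -> f, B -> h and substitute in every rule of length ≥2.
BIN: L -> ABS becomes L -> AC, C -> BS; P -> ABS becomes P -> AD, D -> BS; S -> LLP becomes S -> LE, E -> LP.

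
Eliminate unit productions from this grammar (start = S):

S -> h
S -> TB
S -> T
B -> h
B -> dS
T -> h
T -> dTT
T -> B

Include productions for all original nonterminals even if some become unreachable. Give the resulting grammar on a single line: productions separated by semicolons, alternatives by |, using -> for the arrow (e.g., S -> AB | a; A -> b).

Unit productions: S->T, T->B.
Unit pairs (A ⇒* B via units): (S,B), (S,T), (T,B).
S: inherits non-unit rules of {B, S, T} → TB | dS | dTT | h.
B: inherits non-unit rules of {B} → dS | h.
T: inherits non-unit rules of {B, T} → dS | dTT | h.

S -> h | TB | dS | dTT; B -> h | dS; T -> h | dS | dTT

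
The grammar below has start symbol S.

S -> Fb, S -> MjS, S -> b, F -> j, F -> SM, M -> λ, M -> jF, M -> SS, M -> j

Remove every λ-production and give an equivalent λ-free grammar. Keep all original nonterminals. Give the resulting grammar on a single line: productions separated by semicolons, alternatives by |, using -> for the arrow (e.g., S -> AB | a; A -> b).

Nullable set: {M}.
S -> MjS: M nullable, giving MjS | jS.
F -> SM: M nullable, giving S | SM.
Drop M -> λ.
Unchanged (no nullable symbols): S -> Fb; S -> b; F -> j; M -> SS; M -> j; M -> jF.

S -> b | Fb | jS | MjS; F -> S | j | SM; M -> j | SS | jF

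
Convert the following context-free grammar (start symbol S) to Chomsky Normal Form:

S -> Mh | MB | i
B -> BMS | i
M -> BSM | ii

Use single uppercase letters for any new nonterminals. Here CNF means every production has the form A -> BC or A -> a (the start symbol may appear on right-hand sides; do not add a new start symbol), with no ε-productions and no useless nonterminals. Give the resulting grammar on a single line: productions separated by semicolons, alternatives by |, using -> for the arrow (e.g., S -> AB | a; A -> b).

S -> i | MB | MC; A -> i; B -> i | BD; C -> h; D -> MS; E -> SM; M -> AA | BE

No ε-productions.
No unit productions to eliminate.
TERM: introduce C -> h, A -> i and substitute in every rule of length ≥2.
BIN: B -> BMS becomes B -> BD, D -> MS; M -> BSM becomes M -> BE, E -> SM.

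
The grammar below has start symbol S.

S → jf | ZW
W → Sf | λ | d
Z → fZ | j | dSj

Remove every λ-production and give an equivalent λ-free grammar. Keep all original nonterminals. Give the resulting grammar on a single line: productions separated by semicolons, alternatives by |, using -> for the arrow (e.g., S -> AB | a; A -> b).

Nullable set: {W}.
S -> ZW: W nullable, giving Z | ZW.
Drop W -> λ.
Unchanged (no nullable symbols): S -> jf; W -> Sf; W -> d; Z -> dSj; Z -> fZ; Z -> j.

S -> Z | ZW | jf; W -> d | Sf; Z -> j | fZ | dSj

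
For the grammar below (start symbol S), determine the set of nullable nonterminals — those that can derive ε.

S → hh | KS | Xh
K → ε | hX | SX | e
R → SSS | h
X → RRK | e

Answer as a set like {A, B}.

Directly nullable (have an ε-rule): {K}.
Not nullable: R, S, X — each has a terminal in every rule's right-hand side or depends on a non-nullable symbol.

{K}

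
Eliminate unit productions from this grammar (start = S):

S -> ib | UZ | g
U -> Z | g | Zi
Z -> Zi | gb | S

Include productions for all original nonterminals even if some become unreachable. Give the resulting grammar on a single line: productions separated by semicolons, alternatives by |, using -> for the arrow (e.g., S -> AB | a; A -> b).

S -> g | UZ | ib; U -> g | UZ | Zi | gb | ib; Z -> g | UZ | Zi | gb | ib

Unit productions: U->Z, Z->S.
Unit pairs (A ⇒* B via units): (U,S), (U,Z), (Z,S).
S: inherits non-unit rules of {S} → UZ | g | ib.
U: inherits non-unit rules of {S, U, Z} → UZ | Zi | g | gb | ib.
Z: inherits non-unit rules of {S, Z} → UZ | Zi | g | gb | ib.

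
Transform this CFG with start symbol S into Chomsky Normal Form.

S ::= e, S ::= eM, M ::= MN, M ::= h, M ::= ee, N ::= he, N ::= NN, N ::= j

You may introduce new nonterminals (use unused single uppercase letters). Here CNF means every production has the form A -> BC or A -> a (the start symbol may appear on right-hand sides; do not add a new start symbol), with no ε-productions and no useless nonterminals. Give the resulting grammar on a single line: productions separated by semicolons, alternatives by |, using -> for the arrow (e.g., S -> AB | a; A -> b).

No ε-productions.
No unit productions to eliminate.
TERM: introduce A -> e, B -> h and substitute in every rule of length ≥2.

S -> e | AM; A -> e; B -> h; M -> h | AA | MN; N -> j | BA | NN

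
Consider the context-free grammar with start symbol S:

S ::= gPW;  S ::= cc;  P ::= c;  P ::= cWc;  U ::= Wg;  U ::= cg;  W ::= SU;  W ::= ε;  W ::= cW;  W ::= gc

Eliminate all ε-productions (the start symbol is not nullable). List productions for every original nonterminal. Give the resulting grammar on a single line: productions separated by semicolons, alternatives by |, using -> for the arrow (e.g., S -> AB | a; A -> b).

S -> cc | gP | gPW; P -> c | cc | cWc; U -> g | Wg | cg; W -> c | SU | cW | gc

Nullable set: {W}.
S -> gPW: W nullable, giving gP | gPW.
P -> cWc: W nullable, giving cWc | cc.
U -> Wg: W nullable, giving Wg | g.
Drop W -> ε.
W -> cW: W nullable, giving c | cW.
Unchanged (no nullable symbols): S -> cc; P -> c; U -> cg; W -> SU; W -> gc.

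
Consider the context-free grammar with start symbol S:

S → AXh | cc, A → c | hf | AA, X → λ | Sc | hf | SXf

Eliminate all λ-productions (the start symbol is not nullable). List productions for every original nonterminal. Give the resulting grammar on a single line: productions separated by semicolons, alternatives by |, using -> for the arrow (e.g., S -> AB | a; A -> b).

S -> Ah | cc | AXh; A -> c | AA | hf; X -> Sc | Sf | hf | SXf

Nullable set: {X}.
S -> AXh: X nullable, giving AXh | Ah.
Drop X -> λ.
X -> SXf: X nullable, giving SXf | Sf.
Unchanged (no nullable symbols): S -> cc; A -> AA; A -> c; A -> hf; X -> Sc; X -> hf.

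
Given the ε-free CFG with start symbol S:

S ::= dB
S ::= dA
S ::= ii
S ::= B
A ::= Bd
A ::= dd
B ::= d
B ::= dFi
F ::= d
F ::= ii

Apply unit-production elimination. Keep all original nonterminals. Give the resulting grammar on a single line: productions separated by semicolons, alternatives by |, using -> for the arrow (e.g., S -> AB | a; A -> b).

S -> d | dA | dB | ii | dFi; A -> Bd | dd; B -> d | dFi; F -> d | ii

Unit productions: S->B.
Unit pairs (A ⇒* B via units): (S,B).
S: inherits non-unit rules of {B, S} → d | dA | dB | dFi | ii.
A: inherits non-unit rules of {A} → Bd | dd.
B: inherits non-unit rules of {B} → d | dFi.
F: inherits non-unit rules of {F} → d | ii.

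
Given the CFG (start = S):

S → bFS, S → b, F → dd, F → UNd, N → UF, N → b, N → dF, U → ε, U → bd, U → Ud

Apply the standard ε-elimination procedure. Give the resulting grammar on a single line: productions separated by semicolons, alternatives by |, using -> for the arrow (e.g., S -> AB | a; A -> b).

Nullable set: {U}.
F -> UNd: U nullable, giving Nd | UNd.
N -> UF: U nullable, giving F | UF.
Drop U -> ε.
U -> Ud: U nullable, giving Ud | d.
Unchanged (no nullable symbols): S -> b; S -> bFS; F -> dd; N -> b; N -> dF; U -> bd.

S -> b | bFS; F -> Nd | dd | UNd; N -> F | b | UF | dF; U -> d | Ud | bd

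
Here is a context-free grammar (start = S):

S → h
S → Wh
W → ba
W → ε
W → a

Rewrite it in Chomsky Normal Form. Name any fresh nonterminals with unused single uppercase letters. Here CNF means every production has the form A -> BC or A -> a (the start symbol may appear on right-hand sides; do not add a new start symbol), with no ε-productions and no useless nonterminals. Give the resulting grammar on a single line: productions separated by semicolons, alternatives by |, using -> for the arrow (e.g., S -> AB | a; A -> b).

S -> h | WA; A -> h; B -> b; C -> a; W -> a | BC

Nullable: {W}; after ε-elimination: S -> h | Wh; W -> a | ba.
No unit productions to eliminate.
TERM: introduce C -> a, B -> b, A -> h and substitute in every rule of length ≥2.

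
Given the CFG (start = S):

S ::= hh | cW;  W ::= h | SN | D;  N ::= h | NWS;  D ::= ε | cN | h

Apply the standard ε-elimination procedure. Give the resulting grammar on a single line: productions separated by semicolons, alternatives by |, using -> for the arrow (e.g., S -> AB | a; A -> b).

Nullable set: {D, W}.
S -> cW: W nullable, giving c | cW.
Drop D -> ε.
N -> NWS: W nullable, giving NS | NWS.
W -> D: D nullable, giving D.
Unchanged (no nullable symbols): S -> hh; D -> cN; D -> h; N -> h; W -> SN; W -> h.

S -> c | cW | hh; D -> h | cN; N -> h | NS | NWS; W -> D | h | SN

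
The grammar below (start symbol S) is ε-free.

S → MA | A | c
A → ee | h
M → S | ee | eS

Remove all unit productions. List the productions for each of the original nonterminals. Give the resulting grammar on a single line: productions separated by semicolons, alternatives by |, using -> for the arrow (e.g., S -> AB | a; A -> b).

Unit productions: M->S, S->A.
Unit pairs (A ⇒* B via units): (M,A), (M,S), (S,A).
S: inherits non-unit rules of {A, S} → MA | c | ee | h.
A: inherits non-unit rules of {A} → ee | h.
M: inherits non-unit rules of {A, M, S} → MA | c | eS | ee | h.

S -> c | h | MA | ee; A -> h | ee; M -> c | h | MA | eS | ee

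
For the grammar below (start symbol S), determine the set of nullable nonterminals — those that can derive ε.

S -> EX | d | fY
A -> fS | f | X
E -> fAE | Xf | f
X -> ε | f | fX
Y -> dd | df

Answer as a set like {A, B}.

{A, X}

Directly nullable (have an ε-rule): {X}.
A is nullable via A -> X (every symbol on the right is already known nullable).
Not nullable: E, S, Y — each has a terminal in every rule's right-hand side or depends on a non-nullable symbol.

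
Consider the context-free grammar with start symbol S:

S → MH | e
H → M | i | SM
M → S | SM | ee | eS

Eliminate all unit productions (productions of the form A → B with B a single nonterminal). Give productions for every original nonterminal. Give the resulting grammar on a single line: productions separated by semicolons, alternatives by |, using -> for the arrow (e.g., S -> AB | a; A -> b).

Unit productions: H->M, M->S.
Unit pairs (A ⇒* B via units): (H,M), (H,S), (M,S).
S: inherits non-unit rules of {S} → MH | e.
H: inherits non-unit rules of {H, M, S} → MH | SM | e | eS | ee | i.
M: inherits non-unit rules of {M, S} → MH | SM | e | eS | ee.

S -> e | MH; H -> e | i | MH | SM | eS | ee; M -> e | MH | SM | eS | ee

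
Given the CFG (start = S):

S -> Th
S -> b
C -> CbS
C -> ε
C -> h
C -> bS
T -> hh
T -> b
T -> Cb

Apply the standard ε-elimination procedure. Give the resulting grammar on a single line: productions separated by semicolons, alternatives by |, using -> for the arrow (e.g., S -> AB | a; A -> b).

S -> b | Th; C -> h | bS | CbS; T -> b | Cb | hh

Nullable set: {C}.
Drop C -> ε.
C -> CbS: C nullable, giving CbS | bS.
T -> Cb: C nullable, giving Cb | b.
Unchanged (no nullable symbols): S -> Th; S -> b; C -> bS; C -> h; T -> b; T -> hh.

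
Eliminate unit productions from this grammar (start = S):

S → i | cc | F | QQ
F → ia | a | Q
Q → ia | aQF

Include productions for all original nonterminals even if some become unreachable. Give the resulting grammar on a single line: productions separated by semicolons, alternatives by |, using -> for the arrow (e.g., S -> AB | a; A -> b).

S -> a | i | QQ | cc | ia | aQF; F -> a | ia | aQF; Q -> ia | aQF

Unit productions: F->Q, S->F.
Unit pairs (A ⇒* B via units): (F,Q), (S,F), (S,Q).
S: inherits non-unit rules of {F, Q, S} → QQ | a | aQF | cc | i | ia.
F: inherits non-unit rules of {F, Q} → a | aQF | ia.
Q: inherits non-unit rules of {Q} → aQF | ia.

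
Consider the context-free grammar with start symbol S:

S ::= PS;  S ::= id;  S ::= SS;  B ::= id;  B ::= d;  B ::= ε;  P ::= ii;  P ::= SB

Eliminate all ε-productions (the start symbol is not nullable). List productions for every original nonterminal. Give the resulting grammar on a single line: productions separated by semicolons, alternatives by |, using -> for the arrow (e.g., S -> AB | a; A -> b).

S -> PS | SS | id; B -> d | id; P -> S | SB | ii

Nullable set: {B}.
Drop B -> ε.
P -> SB: B nullable, giving S | SB.
Unchanged (no nullable symbols): S -> PS; S -> SS; S -> id; B -> d; B -> id; P -> ii.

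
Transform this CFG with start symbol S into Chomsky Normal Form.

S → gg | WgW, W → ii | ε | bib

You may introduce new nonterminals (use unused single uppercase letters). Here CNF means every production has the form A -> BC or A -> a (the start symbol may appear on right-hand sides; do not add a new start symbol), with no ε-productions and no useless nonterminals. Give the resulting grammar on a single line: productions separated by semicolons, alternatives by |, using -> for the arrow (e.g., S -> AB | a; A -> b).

Nullable: {W}; after ε-elimination: S -> g | Wg | gW | gg | WgW; W -> ii | bib.
No unit productions to eliminate.
TERM: introduce B -> b, A -> g, C -> i and substitute in every rule of length ≥2.
BIN: S -> WAW becomes S -> WD, D -> AW; W -> BCB becomes W -> BE, E -> CB.

S -> g | AA | AW | WA | WD; A -> g; B -> b; C -> i; D -> AW; E -> CB; W -> BE | CC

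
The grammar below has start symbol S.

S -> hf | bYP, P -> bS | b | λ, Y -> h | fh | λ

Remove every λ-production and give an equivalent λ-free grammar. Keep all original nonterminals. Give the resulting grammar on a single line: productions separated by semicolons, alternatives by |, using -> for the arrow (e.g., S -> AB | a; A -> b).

S -> b | bP | bY | hf | bYP; P -> b | bS; Y -> h | fh

Nullable set: {P, Y}.
S -> bYP: Y, P nullable, giving b | bP | bY | bYP.
Drop P -> λ.
Drop Y -> λ.
Unchanged (no nullable symbols): S -> hf; P -> b; P -> bS; Y -> fh; Y -> h.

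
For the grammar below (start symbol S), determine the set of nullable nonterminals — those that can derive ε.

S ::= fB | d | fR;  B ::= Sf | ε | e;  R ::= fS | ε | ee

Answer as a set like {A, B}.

Directly nullable (have an ε-rule): {B, R}.
Not nullable: S — each has a terminal in every rule's right-hand side or depends on a non-nullable symbol.

{B, R}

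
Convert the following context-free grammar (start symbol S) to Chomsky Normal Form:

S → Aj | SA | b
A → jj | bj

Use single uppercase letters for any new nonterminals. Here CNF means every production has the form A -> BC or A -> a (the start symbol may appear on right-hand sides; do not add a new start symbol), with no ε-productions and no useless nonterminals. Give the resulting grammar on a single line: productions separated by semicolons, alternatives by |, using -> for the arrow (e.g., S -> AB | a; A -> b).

S -> b | AC | SA; A -> BC | CC; B -> b; C -> j

No ε-productions.
No unit productions to eliminate.
TERM: introduce B -> b, C -> j and substitute in every rule of length ≥2.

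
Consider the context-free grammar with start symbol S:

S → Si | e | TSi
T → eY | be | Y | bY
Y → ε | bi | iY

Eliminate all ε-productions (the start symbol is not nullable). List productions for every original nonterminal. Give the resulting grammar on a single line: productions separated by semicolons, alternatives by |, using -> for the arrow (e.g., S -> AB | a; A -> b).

Nullable set: {T, Y}.
S -> TSi: T nullable, giving Si | TSi.
T -> Y: Y nullable, giving Y.
T -> bY: Y nullable, giving b | bY.
T -> eY: Y nullable, giving e | eY.
Drop Y -> ε.
Y -> iY: Y nullable, giving i | iY.
Unchanged (no nullable symbols): S -> Si; S -> e; T -> be; Y -> bi.

S -> e | Si | TSi; T -> Y | b | e | bY | be | eY; Y -> i | bi | iY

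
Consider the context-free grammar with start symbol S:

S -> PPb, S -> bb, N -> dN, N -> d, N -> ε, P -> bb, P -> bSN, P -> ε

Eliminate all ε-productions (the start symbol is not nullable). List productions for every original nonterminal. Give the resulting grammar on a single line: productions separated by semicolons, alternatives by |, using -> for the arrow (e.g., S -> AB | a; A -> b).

S -> b | Pb | bb | PPb; N -> d | dN; P -> bS | bb | bSN

Nullable set: {N, P}.
S -> PPb: P, P nullable, giving PPb | Pb | b.
Drop N -> ε.
N -> dN: N nullable, giving d | dN.
Drop P -> ε.
P -> bSN: N nullable, giving bS | bSN.
Unchanged (no nullable symbols): S -> bb; N -> d; P -> bb.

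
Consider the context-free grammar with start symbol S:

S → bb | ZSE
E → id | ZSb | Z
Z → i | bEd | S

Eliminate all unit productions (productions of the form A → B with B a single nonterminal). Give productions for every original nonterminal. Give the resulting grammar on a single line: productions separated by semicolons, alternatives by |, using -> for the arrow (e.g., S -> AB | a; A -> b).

S -> bb | ZSE; E -> i | bb | id | ZSE | ZSb | bEd; Z -> i | bb | ZSE | bEd

Unit productions: E->Z, Z->S.
Unit pairs (A ⇒* B via units): (E,S), (E,Z), (Z,S).
S: inherits non-unit rules of {S} → ZSE | bb.
E: inherits non-unit rules of {E, S, Z} → ZSE | ZSb | bEd | bb | i | id.
Z: inherits non-unit rules of {S, Z} → ZSE | bEd | bb | i.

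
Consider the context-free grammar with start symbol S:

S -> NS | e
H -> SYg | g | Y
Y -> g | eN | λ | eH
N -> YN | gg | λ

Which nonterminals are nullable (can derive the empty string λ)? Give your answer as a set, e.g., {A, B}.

Directly nullable (have an ε-rule): {N, Y}.
H is nullable via H -> Y (every symbol on the right is already known nullable).
Not nullable: S — each has a terminal in every rule's right-hand side or depends on a non-nullable symbol.

{H, N, Y}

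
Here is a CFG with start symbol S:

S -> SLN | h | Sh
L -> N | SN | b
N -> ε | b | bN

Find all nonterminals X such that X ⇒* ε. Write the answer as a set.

{L, N}

Directly nullable (have an ε-rule): {N}.
L is nullable via L -> N (every symbol on the right is already known nullable).
Not nullable: S — each has a terminal in every rule's right-hand side or depends on a non-nullable symbol.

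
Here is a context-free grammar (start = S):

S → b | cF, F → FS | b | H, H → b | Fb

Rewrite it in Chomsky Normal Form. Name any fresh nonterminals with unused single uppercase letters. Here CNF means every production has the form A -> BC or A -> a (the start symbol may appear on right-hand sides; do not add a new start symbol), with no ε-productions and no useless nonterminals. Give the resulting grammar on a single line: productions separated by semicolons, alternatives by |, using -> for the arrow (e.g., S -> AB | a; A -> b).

No ε-productions.
After unit-elimination: S -> b | cF; F -> b | FS | Fb; H -> b | Fb.
TERM: introduce A -> b, B -> c and substitute in every rule of length ≥2.
Drop unreachable/unproductive: H.

S -> b | BF; A -> b; B -> c; F -> b | FA | FS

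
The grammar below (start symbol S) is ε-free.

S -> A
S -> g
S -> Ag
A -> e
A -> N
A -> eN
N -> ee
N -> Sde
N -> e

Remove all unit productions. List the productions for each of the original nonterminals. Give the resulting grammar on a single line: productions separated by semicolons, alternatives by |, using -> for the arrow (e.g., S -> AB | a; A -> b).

Unit productions: A->N, S->A.
Unit pairs (A ⇒* B via units): (A,N), (S,A), (S,N).
S: inherits non-unit rules of {A, N, S} → Ag | Sde | e | eN | ee | g.
A: inherits non-unit rules of {A, N} → Sde | e | eN | ee.
N: inherits non-unit rules of {N} → Sde | e | ee.

S -> e | g | Ag | eN | ee | Sde; A -> e | eN | ee | Sde; N -> e | ee | Sde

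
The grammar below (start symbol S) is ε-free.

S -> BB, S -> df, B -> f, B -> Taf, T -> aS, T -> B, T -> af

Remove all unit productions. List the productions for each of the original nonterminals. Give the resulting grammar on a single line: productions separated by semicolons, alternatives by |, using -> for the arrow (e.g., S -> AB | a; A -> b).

S -> BB | df; B -> f | Taf; T -> f | aS | af | Taf

Unit productions: T->B.
Unit pairs (A ⇒* B via units): (T,B).
S: inherits non-unit rules of {S} → BB | df.
B: inherits non-unit rules of {B} → Taf | f.
T: inherits non-unit rules of {B, T} → Taf | aS | af | f.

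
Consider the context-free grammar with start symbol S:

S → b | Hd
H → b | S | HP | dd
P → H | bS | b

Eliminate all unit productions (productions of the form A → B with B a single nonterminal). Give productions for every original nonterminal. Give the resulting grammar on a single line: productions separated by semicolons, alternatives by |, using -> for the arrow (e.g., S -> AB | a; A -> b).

S -> b | Hd; H -> b | HP | Hd | dd; P -> b | HP | Hd | bS | dd

Unit productions: H->S, P->H.
Unit pairs (A ⇒* B via units): (H,S), (P,H), (P,S).
S: inherits non-unit rules of {S} → Hd | b.
H: inherits non-unit rules of {H, S} → HP | Hd | b | dd.
P: inherits non-unit rules of {H, P, S} → HP | Hd | b | bS | dd.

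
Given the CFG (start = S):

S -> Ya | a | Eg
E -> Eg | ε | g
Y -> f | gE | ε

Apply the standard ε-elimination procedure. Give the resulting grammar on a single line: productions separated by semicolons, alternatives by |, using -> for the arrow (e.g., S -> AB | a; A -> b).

Nullable set: {E, Y}.
S -> Eg: E nullable, giving Eg | g.
S -> Ya: Y nullable, giving Ya | a.
Drop E -> ε.
E -> Eg: E nullable, giving Eg | g.
Drop Y -> ε.
Y -> gE: E nullable, giving g | gE.
Unchanged (no nullable symbols): S -> a; E -> g; Y -> f.

S -> a | g | Eg | Ya; E -> g | Eg; Y -> f | g | gE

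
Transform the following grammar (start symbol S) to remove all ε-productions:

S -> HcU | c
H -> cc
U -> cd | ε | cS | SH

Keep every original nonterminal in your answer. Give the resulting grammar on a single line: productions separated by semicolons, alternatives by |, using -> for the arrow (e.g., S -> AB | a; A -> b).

Nullable set: {U}.
S -> HcU: U nullable, giving Hc | HcU.
Drop U -> ε.
Unchanged (no nullable symbols): S -> c; H -> cc; U -> SH; U -> cS; U -> cd.

S -> c | Hc | HcU; H -> cc; U -> SH | cS | cd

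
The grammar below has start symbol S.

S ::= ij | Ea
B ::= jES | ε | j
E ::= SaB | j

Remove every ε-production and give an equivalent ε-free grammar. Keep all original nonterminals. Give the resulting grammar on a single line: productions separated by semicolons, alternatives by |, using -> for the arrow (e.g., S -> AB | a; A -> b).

Nullable set: {B}.
Drop B -> ε.
E -> SaB: B nullable, giving Sa | SaB.
Unchanged (no nullable symbols): S -> Ea; S -> ij; B -> j; B -> jES; E -> j.

S -> Ea | ij; B -> j | jES; E -> j | Sa | SaB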